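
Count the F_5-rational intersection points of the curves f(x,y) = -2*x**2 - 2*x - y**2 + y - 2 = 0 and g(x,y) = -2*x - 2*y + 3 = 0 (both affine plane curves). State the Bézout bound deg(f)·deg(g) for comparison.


Common zeros: ∅; count = 0; Bézout bound = 2.

deg(f) = 2, deg(g) = 1, so Bézout bound = 2.
Scan x ∈ F_5. For each x, list the y ∈ F_5 with f(x, y) ≡ 0 and those with g(x, y) ≡ 0 (mod 5); the common zeros in that column are the intersection.
  x = 0: f ≡ 0 at y ∈ ∅; g ≡ 0 at y ∈ {4}; common: ∅.
  x = 1: f ≡ 0 at y ∈ ∅; g ≡ 0 at y ∈ {3}; common: ∅.
  x = 2: f ≡ 0 at y ∈ {3}; g ≡ 0 at y ∈ {2}; common: ∅.
  x = 3: f ≡ 0 at y ∈ ∅; g ≡ 0 at y ∈ {1}; common: ∅.
  x = 4: f ≡ 0 at y ∈ ∅; g ≡ 0 at y ∈ {0}; common: ∅.
Collecting: common zeros = ∅, so the count is 0.
Comparison with the Bézout bound: 0 ≤ 2 = deg(f)·deg(g), as expected for curves with no common component (the affine F_5-count falls short of the bound because intersections may lie at infinity, over extension fields, or carry multiplicity).


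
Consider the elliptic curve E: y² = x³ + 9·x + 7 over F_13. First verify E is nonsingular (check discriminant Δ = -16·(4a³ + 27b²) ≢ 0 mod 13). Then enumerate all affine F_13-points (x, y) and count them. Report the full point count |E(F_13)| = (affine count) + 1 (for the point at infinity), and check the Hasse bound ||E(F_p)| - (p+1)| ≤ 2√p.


Affine points = {(1, 2), (1, 11), (3, 3), (3, 10), (4, 4), (4, 9), (6, 2), (6, 11), (7, 6), (7, 7), (12, 6), (12, 7)}; affine count = 12; |E(F_13)| = 13.

Discriminant check: Δ ∝ 4a³ + 27b² = 4·9³ + 27·7² = 4·729 + 27·49 ≡ 1 (mod 13). Nonzero ⇒ E is nonsingular.
For each x ∈ F_13, compute rhs = x³ + 9·x + 7 mod 13, then count y ∈ F_13 with y² ≡ rhs.
  x = 0: rhs = 7, matching y values: none (0 points).
  x = 1: rhs = 4, matching y values: 2, 11 (2 points).
  x = 2: rhs = 7, matching y values: none (0 points).
  x = 3: rhs = 9, matching y values: 3, 10 (2 points).
  x = 4: rhs = 3, matching y values: 4, 9 (2 points).
  x = 5: rhs = 8, matching y values: none (0 points).
  x = 6: rhs = 4, matching y values: 2, 11 (2 points).
  x = 7: rhs = 10, matching y values: 6, 7 (2 points).
  x = 8: rhs = 6, matching y values: none (0 points).
  x = 9: rhs = 11, matching y values: none (0 points).
  x = 10: rhs = 5, matching y values: none (0 points).
  x = 11: rhs = 7, matching y values: none (0 points).
  x = 12: rhs = 10, matching y values: 6, 7 (2 points).
Total affine count: 12.
Full point count |E(F_13)| = 12 + 1 = 13.
Hasse bound: |13 − (13+1)| = |-1| = 1 ≤ 2√13 ≈ 7.2111 ✓.


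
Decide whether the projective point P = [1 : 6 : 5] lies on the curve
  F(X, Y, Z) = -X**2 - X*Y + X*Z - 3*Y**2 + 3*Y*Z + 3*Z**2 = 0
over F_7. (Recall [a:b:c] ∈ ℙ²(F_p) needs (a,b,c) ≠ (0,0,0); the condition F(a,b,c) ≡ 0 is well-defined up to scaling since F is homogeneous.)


F(1,6,5) ≡ 6 (mod 7); P is NOT on the curve.

Evaluate F(1, 6, 5) term-by-term (mod 7).
  -X**2 ↦ -1·1·1·1 = -1
  -X*Y ↦ -1·1·6·1 = -6
  X*Z ↦ 1·1·1·5 = 5
  -3*Y**2 ↦ -3·1·36·1 = -108
  3*Y*Z ↦ 3·1·6·5 = 90
  3*Z**2 ↦ 3·1·1·25 = 75
Sum: F(1, 6, 5) = (-1) + (-6) + (5) + (-108) + (90) + (75) = 55.
Reducing mod 7: 55 ≡ 6 (mod 7).
Since F(a, b, c) ≡ 6 ≠ 0 (mod 7), P does NOT lie on the curve.


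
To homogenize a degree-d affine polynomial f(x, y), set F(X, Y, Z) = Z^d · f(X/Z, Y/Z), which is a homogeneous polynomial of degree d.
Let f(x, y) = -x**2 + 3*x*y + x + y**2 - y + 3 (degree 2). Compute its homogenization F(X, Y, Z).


F(X, Y, Z) = -X**2 + 3*X*Y + X*Z + Y**2 - Y*Z + 3*Z**2

deg(f) = 2.
Substitute x = X/Z, y = Y/Z into f, then multiply by Z^2.
  monomial -1·x^2·y^0 ↦ -1·X^2·Y^0·Z^0.
  monomial 3·x^1·y^1 ↦ 3·X^1·Y^1·Z^0.
  monomial 1·x^1·y^0 ↦ 1·X^1·Y^0·Z^1.
  monomial 1·x^0·y^2 ↦ 1·X^0·Y^2·Z^0.
  monomial -1·x^0·y^1 ↦ -1·X^0·Y^1·Z^1.
  monomial 3·x^0·y^0 ↦ 3·X^0·Y^0·Z^2.
Collecting: F(X, Y, Z) = -X**2 + 3*X*Y + X*Z + Y**2 - Y*Z + 3*Z**2.


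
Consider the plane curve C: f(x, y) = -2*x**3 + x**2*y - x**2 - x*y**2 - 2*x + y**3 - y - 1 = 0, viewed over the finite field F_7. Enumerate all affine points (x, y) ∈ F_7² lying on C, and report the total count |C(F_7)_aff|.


Affine F_7-points: {(0, 5), (1, 4), (2, 3), (3, 0), (5, 1), (6, 2)}; count = 6.

For each of the 49 pairs (x, y) ∈ F_7², evaluate f(x, y) mod 7. Record the zeros.
  x = 0: [0↦6, 1↦6, 2↦5, 3↦2, 4↦3, 5↦0, 6↦6]  zeros at y ∈ {5}
  x = 1: [0↦1, 1↦1, 2↦5, 3↦5, 4↦0, 5↦3, 6↦6]  zeros at y ∈ {4}
  x = 2: [0↦3, 1↦5, 2↦2, 3↦0, 4↦5, 5↦2, 6↦4]  zeros at y ∈ {3}
  x = 3: [0↦0, 1↦6, 2↦5, 3↦3, 4↦6, 5↦6, 6↦2]  zeros at y ∈ {0}
  x = 4: [0↦1, 1↦6, 2↦2, 3↦2, 4↦5, 5↦3, 6↦2]  zeros at y ∈ ∅
  x = 5: [0↦1, 1↦0, 2↦2, 3↦6, 4↦4, 5↦2, 6↦6]  zeros at y ∈ {1}
  x = 6: [0↦2, 1↦4, 2↦0, 3↦3, 4↦5, 5↦5, 6↦2]  zeros at y ∈ {2}
Collecting zeros: affine points = {(0, 5), (1, 4), (2, 3), (3, 0), (5, 1), (6, 2)}.
Total count |C(F_7)_aff| = 6.


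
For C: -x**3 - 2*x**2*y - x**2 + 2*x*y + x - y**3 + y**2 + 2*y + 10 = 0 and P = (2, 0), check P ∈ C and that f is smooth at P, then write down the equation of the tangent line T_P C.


Tangent line at P: -15*x - 2*y + 30 = 0.

Step 1: f(2, 0) = 0, so P lies on C.
Step 2: partial derivatives
  f_x(x, y) = -3*x**2 - 4*x*y - 2*x + 2*y + 1, f_y(x, y) = -2*x**2 + 2*x - 3*y**2 + 2*y + 2.
  f_x(P) = -15, f_y(P) = -2 (gradient nonzero, so P is smooth).
Step 3: tangent line at P: -15·(x − 2) + -2·(y − 0) = 0.
Expanding: -15*x - 2*y + 30 = 0.


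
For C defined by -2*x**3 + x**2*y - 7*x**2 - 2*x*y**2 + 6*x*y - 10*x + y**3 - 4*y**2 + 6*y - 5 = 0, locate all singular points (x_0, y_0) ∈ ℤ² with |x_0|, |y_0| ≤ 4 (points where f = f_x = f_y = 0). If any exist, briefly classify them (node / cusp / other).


Singular points: {(-1, 1)}; classification: cusp.

Compute partial derivatives:
  f_x = -6*x**2 + 2*x*y - 14*x - 2*y**2 + 6*y - 10.
  f_y = x**2 - 4*x*y + 6*x + 3*y**2 - 8*y + 6.
Scan x_0 ∈ {−4, ..., 4}. For each x_0, f_y(x_0, y) is a polynomial in y; find its integer roots y ∈ {−4, ..., 4}, then test f_x and f at those candidates.
  x = -4: f_y(-4, y) = 3*y**2 + 8*y - 2; no integer root y with |y| ≤ 4.
  x = -3: f_y(-3, y) = 3*y**2 + 4*y - 3; no integer root y with |y| ≤ 4.
  x = -2: f_y(-2, y) = 3*y**2 - 2; no integer root y with |y| ≤ 4.
  x = -1: f_y(-1, y) = 3*y**2 - 4*y + 1; vanishes at y ∈ {1}. (-1, 1): f_x = 0, f = 0 — SINGULAR.
  x = 0: f_y(0, y) = 3*y**2 - 8*y + 6; no integer root y with |y| ≤ 4.
  x = 1: f_y(1, y) = 3*y**2 - 12*y + 13; no integer root y with |y| ≤ 4.
  x = 2: f_y(2, y) = 3*y**2 - 16*y + 22; no integer root y with |y| ≤ 4.
  x = 3: f_y(3, y) = 3*y**2 - 20*y + 33; vanishes at y ∈ {3}. (3, 3): f_x = -88 ≠ 0.
  x = 4: f_y(4, y) = 3*y**2 - 24*y + 46; no integer root y with |y| ≤ 4.
Only singular point on the grid: (-1, 1).
Classify: substitute x = -1 + u, y = 1 + v and expand: f = -2*u**3 + u**2*v - 2*u*v**2 + v**3 + v**2.
No constant or linear terms (consistent with a singular point). Quadratic part: v**2. Cubic part: -2*u**3 + u**2*v - 2*u*v**2 + v**3.
The quadratic part v**2 is a perfect square, so there is a single (double) tangent line v = 0, i.e. y = 1. Restricting the cubic part to that line (v = 0) leaves -2*u**3 ≠ 0, so f is not divisible by v and the branch is v² ≈ 2*u**3 to lowest order — this is a cusp.
Classification: cusp.


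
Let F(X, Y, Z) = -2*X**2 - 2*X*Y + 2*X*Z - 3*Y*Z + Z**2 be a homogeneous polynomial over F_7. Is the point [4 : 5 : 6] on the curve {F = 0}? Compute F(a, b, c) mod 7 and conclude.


F(4,5,6) ≡ 6 (mod 7); P is NOT on the curve.

Evaluate F(4, 5, 6) term-by-term (mod 7).
  -2*X**2 ↦ -2·16·1·1 = -32
  -2*X*Y ↦ -2·4·5·1 = -40
  2*X*Z ↦ 2·4·1·6 = 48
  -3*Y*Z ↦ -3·1·5·6 = -90
  Z**2 ↦ 1·1·1·36 = 36
Sum: F(4, 5, 6) = (-32) + (-40) + (48) + (-90) + (36) = -78.
Reducing mod 7: -78 ≡ 6 (mod 7).
Since F(a, b, c) ≡ 6 ≠ 0 (mod 7), P does NOT lie on the curve.


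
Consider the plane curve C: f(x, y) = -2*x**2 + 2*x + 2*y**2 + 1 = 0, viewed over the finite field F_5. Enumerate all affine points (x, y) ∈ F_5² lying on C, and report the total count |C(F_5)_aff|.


Affine F_5-points: {(2, 2), (2, 3), (4, 2), (4, 3)}; count = 4.

For each of the 25 pairs (x, y) ∈ F_5², evaluate f(x, y) mod 5. Record the zeros.
  x = 0: [0↦1, 1↦3, 2↦4, 3↦4, 4↦3]  zeros at y ∈ ∅
  x = 1: [0↦1, 1↦3, 2↦4, 3↦4, 4↦3]  zeros at y ∈ ∅
  x = 2: [0↦2, 1↦4, 2↦0, 3↦0, 4↦4]  zeros at y ∈ {2, 3}
  x = 3: [0↦4, 1↦1, 2↦2, 3↦2, 4↦1]  zeros at y ∈ ∅
  x = 4: [0↦2, 1↦4, 2↦0, 3↦0, 4↦4]  zeros at y ∈ {2, 3}
Collecting zeros: affine points = {(2, 2), (2, 3), (4, 2), (4, 3)}.
Total count |C(F_5)_aff| = 4.


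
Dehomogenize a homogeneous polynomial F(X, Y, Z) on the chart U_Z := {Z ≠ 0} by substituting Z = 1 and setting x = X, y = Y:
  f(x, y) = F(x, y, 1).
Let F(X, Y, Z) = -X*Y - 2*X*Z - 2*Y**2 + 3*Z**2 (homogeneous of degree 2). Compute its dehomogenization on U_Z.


f(x, y) = -x*y - 2*x - 2*y**2 + 3

On U_Z we set Z = 1. Each monomial c·X^i·Y^j·Z^k in F becomes c·x^i·y^j·1^k = c·x^i·y^j.
Substituting Z = 1: F(X, Y, 1) = -x*y - 2*x - 2*y**2 + 3.
Note: deg(f) ≤ deg(F) = 2; strict inequality happens when F is divisible by Z (lost terms).


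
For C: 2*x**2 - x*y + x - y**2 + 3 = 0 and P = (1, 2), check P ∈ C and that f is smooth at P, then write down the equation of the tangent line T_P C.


Tangent line at P: 3*x - 5*y + 7 = 0.

Step 1: f(1, 2) = 0, so P lies on C.
Step 2: partial derivatives
  f_x(x, y) = 4*x - y + 1, f_y(x, y) = -x - 2*y.
  f_x(P) = 3, f_y(P) = -5 (gradient nonzero, so P is smooth).
Step 3: tangent line at P: 3·(x − 1) + -5·(y − 2) = 0.
Expanding: 3*x - 5*y + 7 = 0.


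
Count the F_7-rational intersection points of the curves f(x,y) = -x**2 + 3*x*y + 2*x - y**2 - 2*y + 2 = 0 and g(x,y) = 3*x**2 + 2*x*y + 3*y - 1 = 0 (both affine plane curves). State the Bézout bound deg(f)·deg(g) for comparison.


Common zeros: ∅; count = 0; Bézout bound = 4.

deg(f) = 2, deg(g) = 2, so Bézout bound = 4.
Scan x ∈ F_7. For each x, list the y ∈ F_7 with f(x, y) ≡ 0 and those with g(x, y) ≡ 0 (mod 7); the common zeros in that column are the intersection.
  x = 0: f ≡ 0 at y ∈ ∅; g ≡ 0 at y ∈ {5}; common: ∅.
  x = 1: f ≡ 0 at y ∈ ∅; g ≡ 0 at y ∈ {1}; common: ∅.
  x = 2: f ≡ 0 at y ∈ ∅; g ≡ 0 at y ∈ ∅; common: ∅.
  x = 3: f ≡ 0 at y ∈ ∅; g ≡ 0 at y ∈ {1}; common: ∅.
  x = 4: f ≡ 0 at y ∈ ∅; g ≡ 0 at y ∈ {4}; common: ∅.
  x = 5: f ≡ 0 at y ∈ ∅; g ≡ 0 at y ∈ {4}; common: ∅.
  x = 6: f ≡ 0 at y ∈ {1}; g ≡ 0 at y ∈ {5}; common: ∅.
Collecting: common zeros = ∅, so the count is 0.
Comparison with the Bézout bound: 0 ≤ 4 = deg(f)·deg(g), as expected for curves with no common component (the affine F_7-count falls short of the bound because intersections may lie at infinity, over extension fields, or carry multiplicity).


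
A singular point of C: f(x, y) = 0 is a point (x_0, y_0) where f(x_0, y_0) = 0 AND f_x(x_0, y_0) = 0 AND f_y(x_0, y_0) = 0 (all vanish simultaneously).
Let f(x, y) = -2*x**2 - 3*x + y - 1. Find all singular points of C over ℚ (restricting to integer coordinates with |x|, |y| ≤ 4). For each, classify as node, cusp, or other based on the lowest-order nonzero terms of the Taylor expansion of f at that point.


No singular points in the scanned grid; C is smooth there.

Compute partial derivatives:
  f_x = -4*x - 3.
  f_y = 1.
f_y = 1 is a nonzero constant, so f_y never vanishes: no point (x, y) can satisfy f = f_x = f_y = 0. In particular no (x, y) ∈ {−4, ..., 4}² is singular; the curve is smooth.


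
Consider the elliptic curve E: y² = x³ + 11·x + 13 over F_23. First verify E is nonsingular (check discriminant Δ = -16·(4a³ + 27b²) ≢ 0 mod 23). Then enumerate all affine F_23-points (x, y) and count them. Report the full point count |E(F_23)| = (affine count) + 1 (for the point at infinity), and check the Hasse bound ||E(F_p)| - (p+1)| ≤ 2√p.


Affine points = {(0, 6), (0, 17), (1, 5), (1, 18), (3, 2), (3, 21), (4, 11), (4, 12), (5, 3), (5, 20), (9, 6), (9, 17), (11, 4), (11, 19), (14, 6), (14, 17), (21, 11), (21, 12), (22, 1), (22, 22)}; affine count = 20; |E(F_23)| = 21.

Discriminant check: Δ ∝ 4a³ + 27b² = 4·11³ + 27·13² = 4·1331 + 27·169 ≡ 20 (mod 23). Nonzero ⇒ E is nonsingular.
For each x ∈ F_23, compute rhs = x³ + 11·x + 13 mod 23, then count y ∈ F_23 with y² ≡ rhs.
  x = 0: rhs = 13, matching y values: 6, 17 (2 points).
  x = 1: rhs = 2, matching y values: 5, 18 (2 points).
  x = 2: rhs = 20, matching y values: none (0 points).
  x = 3: rhs = 4, matching y values: 2, 21 (2 points).
  x = 4: rhs = 6, matching y values: 11, 12 (2 points).
  x = 5: rhs = 9, matching y values: 3, 20 (2 points).
  x = 6: rhs = 19, matching y values: none (0 points).
  x = 7: rhs = 19, matching y values: none (0 points).
  x = 8: rhs = 15, matching y values: none (0 points).
  x = 9: rhs = 13, matching y values: 6, 17 (2 points).
  x = 10: rhs = 19, matching y values: none (0 points).
  x = 11: rhs = 16, matching y values: 4, 19 (2 points).
  x = 12: rhs = 10, matching y values: none (0 points).
  x = 13: rhs = 7, matching y values: none (0 points).
  x = 14: rhs = 13, matching y values: 6, 17 (2 points).
  x = 15: rhs = 11, matching y values: none (0 points).
  x = 16: rhs = 7, matching y values: none (0 points).
  x = 17: rhs = 7, matching y values: none (0 points).
  x = 18: rhs = 17, matching y values: none (0 points).
  x = 19: rhs = 20, matching y values: none (0 points).
  x = 20: rhs = 22, matching y values: none (0 points).
  x = 21: rhs = 6, matching y values: 11, 12 (2 points).
  x = 22: rhs = 1, matching y values: 1, 22 (2 points).
Total affine count: 20.
Full point count |E(F_23)| = 20 + 1 = 21.
Hasse bound: |21 − (23+1)| = |-3| = 3 ≤ 2√23 ≈ 9.5917 ✓.


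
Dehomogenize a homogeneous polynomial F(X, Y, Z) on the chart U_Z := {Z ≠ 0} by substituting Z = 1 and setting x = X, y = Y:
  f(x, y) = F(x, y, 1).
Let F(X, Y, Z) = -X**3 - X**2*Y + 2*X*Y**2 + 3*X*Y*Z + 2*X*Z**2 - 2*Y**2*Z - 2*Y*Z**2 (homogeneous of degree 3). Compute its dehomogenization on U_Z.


f(x, y) = -x**3 - x**2*y + 2*x*y**2 + 3*x*y + 2*x - 2*y**2 - 2*y

On U_Z we set Z = 1. Each monomial c·X^i·Y^j·Z^k in F becomes c·x^i·y^j·1^k = c·x^i·y^j.
Substituting Z = 1: F(X, Y, 1) = -x**3 - x**2*y + 2*x*y**2 + 3*x*y + 2*x - 2*y**2 - 2*y.
Note: deg(f) ≤ deg(F) = 3; strict inequality happens when F is divisible by Z (lost terms).


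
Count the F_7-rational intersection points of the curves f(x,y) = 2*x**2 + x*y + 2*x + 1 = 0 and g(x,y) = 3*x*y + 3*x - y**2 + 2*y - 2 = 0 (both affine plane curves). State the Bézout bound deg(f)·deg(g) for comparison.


Common zeros: {(1, 2), (6, 1)}; count = 2; Bézout bound = 4.

deg(f) = 2, deg(g) = 2, so Bézout bound = 4.
Scan x ∈ F_7. For each x, list the y ∈ F_7 with f(x, y) ≡ 0 and those with g(x, y) ≡ 0 (mod 7); the common zeros in that column are the intersection.
  x = 0: f ≡ 0 at y ∈ ∅; g ≡ 0 at y ∈ ∅; common: ∅.
  x = 1: f ≡ 0 at y ∈ {2}; g ≡ 0 at y ∈ {2, 3}; common: {2}.
  x = 2: f ≡ 0 at y ∈ {4}; g ≡ 0 at y ∈ ∅; common: ∅.
  x = 3: f ≡ 0 at y ∈ {1}; g ≡ 0 at y ∈ {0, 4}; common: ∅.
  x = 4: f ≡ 0 at y ∈ {2}; g ≡ 0 at y ∈ ∅; common: ∅.
  x = 5: f ≡ 0 at y ∈ {6}; g ≡ 0 at y ∈ ∅; common: ∅.
  x = 6: f ≡ 0 at y ∈ {1}; g ≡ 0 at y ∈ {1, 5}; common: {1}.
Collecting: common zeros = {(1, 2), (6, 1)}, so the count is 2.
Comparison with the Bézout bound: 2 ≤ 4 = deg(f)·deg(g), as expected for curves with no common component (the affine F_7-count falls short of the bound because intersections may lie at infinity, over extension fields, or carry multiplicity).


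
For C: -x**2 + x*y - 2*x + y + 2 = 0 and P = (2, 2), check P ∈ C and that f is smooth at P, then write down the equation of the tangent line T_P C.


Tangent line at P: -4*x + 3*y + 2 = 0.

Step 1: f(2, 2) = 0, so P lies on C.
Step 2: partial derivatives
  f_x(x, y) = -2*x + y - 2, f_y(x, y) = x + 1.
  f_x(P) = -4, f_y(P) = 3 (gradient nonzero, so P is smooth).
Step 3: tangent line at P: -4·(x − 2) + 3·(y − 2) = 0.
Expanding: -4*x + 3*y + 2 = 0.


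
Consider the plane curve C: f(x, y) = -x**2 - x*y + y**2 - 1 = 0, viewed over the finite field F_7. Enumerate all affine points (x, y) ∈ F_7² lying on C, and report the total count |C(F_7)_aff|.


Affine F_7-points: {(0, 1), (0, 6), (1, 2), (1, 6), (3, 5), (4, 2), (6, 1), (6, 5)}; count = 8.

For each of the 49 pairs (x, y) ∈ F_7², evaluate f(x, y) mod 7. Record the zeros.
  x = 0: [0↦6, 1↦0, 2↦3, 3↦1, 4↦1, 5↦3, 6↦0]  zeros at y ∈ {1, 6}
  x = 1: [0↦5, 1↦5, 2↦0, 3↦4, 4↦3, 5↦4, 6↦0]  zeros at y ∈ {2, 6}
  x = 2: [0↦2, 1↦1, 2↦2, 3↦5, 4↦3, 5↦3, 6↦5]  zeros at y ∈ ∅
  x = 3: [0↦4, 1↦2, 2↦2, 3↦4, 4↦1, 5↦0, 6↦1]  zeros at y ∈ {5}
  x = 4: [0↦4, 1↦1, 2↦0, 3↦1, 4↦4, 5↦2, 6↦2]  zeros at y ∈ {2}
  x = 5: [0↦2, 1↦5, 2↦3, 3↦3, 4↦5, 5↦2, 6↦1]  zeros at y ∈ ∅
  x = 6: [0↦5, 1↦0, 2↦4, 3↦3, 4↦4, 5↦0, 6↦5]  zeros at y ∈ {1, 5}
Collecting zeros: affine points = {(0, 1), (0, 6), (1, 2), (1, 6), (3, 5), (4, 2), (6, 1), (6, 5)}.
Total count |C(F_7)_aff| = 8.


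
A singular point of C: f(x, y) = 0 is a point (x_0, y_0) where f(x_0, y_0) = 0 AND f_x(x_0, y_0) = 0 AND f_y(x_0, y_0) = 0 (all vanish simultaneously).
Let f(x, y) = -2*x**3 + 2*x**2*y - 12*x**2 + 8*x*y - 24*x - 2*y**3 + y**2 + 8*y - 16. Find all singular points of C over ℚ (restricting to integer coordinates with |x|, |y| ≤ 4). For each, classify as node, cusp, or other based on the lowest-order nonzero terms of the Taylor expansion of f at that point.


Singular points: {(-2, 0)}; classification: cusp.

Compute partial derivatives:
  f_x = -6*x**2 + 4*x*y - 24*x + 8*y - 24.
  f_y = 2*x**2 + 8*x - 6*y**2 + 2*y + 8.
Scan x_0 ∈ {−4, ..., 4}. For each x_0, f_y(x_0, y) is a polynomial in y; find its integer roots y ∈ {−4, ..., 4}, then test f_x and f at those candidates.
  x = -4: f_y(-4, y) = -6*y**2 + 2*y + 8; vanishes at y ∈ {-1}. (-4, -1): f_x = -16 ≠ 0.
  x = -3: f_y(-3, y) = -6*y**2 + 2*y + 2; no integer root y with |y| ≤ 4.
  x = -2: f_y(-2, y) = -6*y**2 + 2*y; vanishes at y ∈ {0}. (-2, 0): f_x = 0, f = 0 — SINGULAR.
  x = -1: f_y(-1, y) = -6*y**2 + 2*y + 2; no integer root y with |y| ≤ 4.
  x = 0: f_y(0, y) = -6*y**2 + 2*y + 8; vanishes at y ∈ {-1}. (0, -1): f_x = -32 ≠ 0.
  x = 1: f_y(1, y) = -6*y**2 + 2*y + 18; no integer root y with |y| ≤ 4.
  x = 2: f_y(2, y) = -6*y**2 + 2*y + 32; no integer root y with |y| ≤ 4.
  x = 3: f_y(3, y) = -6*y**2 + 2*y + 50; no integer root y with |y| ≤ 4.
  x = 4: f_y(4, y) = -6*y**2 + 2*y + 72; no integer root y with |y| ≤ 4.
Only singular point on the grid: (-2, 0).
Classify: substitute x = -2 + u, y = 0 + v and expand: f = -2*u**3 + 2*u**2*v - 2*v**3 + v**2.
No constant or linear terms (consistent with a singular point). Quadratic part: v**2. Cubic part: -2*u**3 + 2*u**2*v - 2*v**3.
The quadratic part v**2 is a perfect square, so there is a single (double) tangent line v = 0, i.e. y = 0. Restricting the cubic part to that line (v = 0) leaves -2*u**3 ≠ 0, so f is not divisible by v and the branch is v² ≈ 2*u**3 to lowest order — this is a cusp.
Classification: cusp.


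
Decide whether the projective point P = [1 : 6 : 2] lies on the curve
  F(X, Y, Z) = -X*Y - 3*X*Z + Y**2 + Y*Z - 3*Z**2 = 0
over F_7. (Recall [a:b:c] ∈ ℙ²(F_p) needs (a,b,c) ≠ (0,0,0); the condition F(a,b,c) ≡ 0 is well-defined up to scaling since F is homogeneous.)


F(1,6,2) ≡ 3 (mod 7); P is NOT on the curve.

Evaluate F(1, 6, 2) term-by-term (mod 7).
  -X*Y ↦ -1·1·6·1 = -6
  -3*X*Z ↦ -3·1·1·2 = -6
  Y**2 ↦ 1·1·36·1 = 36
  Y*Z ↦ 1·1·6·2 = 12
  -3*Z**2 ↦ -3·1·1·4 = -12
Sum: F(1, 6, 2) = (-6) + (-6) + (36) + (12) + (-12) = 24.
Reducing mod 7: 24 ≡ 3 (mod 7).
Since F(a, b, c) ≡ 3 ≠ 0 (mod 7), P does NOT lie on the curve.


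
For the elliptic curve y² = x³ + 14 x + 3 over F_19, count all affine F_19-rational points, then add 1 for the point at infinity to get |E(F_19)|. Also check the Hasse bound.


Affine points = {(2, 1), (2, 18), (4, 3), (4, 16), (7, 8), (7, 11), (8, 0), (11, 5), (11, 14), (13, 8), (13, 11), (14, 6), (14, 13), (15, 4), (15, 15), (17, 9), (17, 10), (18, 8), (18, 11)}; affine count = 19; |E(F_19)| = 20.

Discriminant check: Δ ∝ 4a³ + 27b² = 4·14³ + 27·3² = 4·2744 + 27·9 ≡ 9 (mod 19). Nonzero ⇒ E is nonsingular.
For each x ∈ F_19, compute rhs = x³ + 14·x + 3 mod 19, then count y ∈ F_19 with y² ≡ rhs.
  x = 0: rhs = 3, matching y values: none (0 points).
  x = 1: rhs = 18, matching y values: none (0 points).
  x = 2: rhs = 1, matching y values: 1, 18 (2 points).
  x = 3: rhs = 15, matching y values: none (0 points).
  x = 4: rhs = 9, matching y values: 3, 16 (2 points).
  x = 5: rhs = 8, matching y values: none (0 points).
  x = 6: rhs = 18, matching y values: none (0 points).
  x = 7: rhs = 7, matching y values: 8, 11 (2 points).
  x = 8: rhs = 0, matching y values: 0 (1 points).
  x = 9: rhs = 3, matching y values: none (0 points).
  x = 10: rhs = 3, matching y values: none (0 points).
  x = 11: rhs = 6, matching y values: 5, 14 (2 points).
  x = 12: rhs = 18, matching y values: none (0 points).
  x = 13: rhs = 7, matching y values: 8, 11 (2 points).
  x = 14: rhs = 17, matching y values: 6, 13 (2 points).
  x = 15: rhs = 16, matching y values: 4, 15 (2 points).
  x = 16: rhs = 10, matching y values: none (0 points).
  x = 17: rhs = 5, matching y values: 9, 10 (2 points).
  x = 18: rhs = 7, matching y values: 8, 11 (2 points).
Total affine count: 19.
Full point count |E(F_19)| = 19 + 1 = 20.
Hasse bound: |20 − (19+1)| = |0| = 0 ≤ 2√19 ≈ 8.7178 ✓.


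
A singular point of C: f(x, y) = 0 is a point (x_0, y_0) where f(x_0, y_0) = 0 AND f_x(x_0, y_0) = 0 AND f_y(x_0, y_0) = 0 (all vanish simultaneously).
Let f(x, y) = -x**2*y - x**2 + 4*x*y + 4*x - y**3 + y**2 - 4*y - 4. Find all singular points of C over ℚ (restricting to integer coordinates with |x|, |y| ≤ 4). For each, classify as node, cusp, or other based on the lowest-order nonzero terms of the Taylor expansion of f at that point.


Singular points: {(2, 0)}; classification: node.

Compute partial derivatives:
  f_x = -2*x*y - 2*x + 4*y + 4.
  f_y = -x**2 + 4*x - 3*y**2 + 2*y - 4.
Scan x_0 ∈ {−4, ..., 4}. For each x_0, f_y(x_0, y) is a polynomial in y; find its integer roots y ∈ {−4, ..., 4}, then test f_x and f at those candidates.
  x = -4: f_y(-4, y) = -3*y**2 + 2*y - 36; no integer root y with |y| ≤ 4.
  x = -3: f_y(-3, y) = -3*y**2 + 2*y - 25; no integer root y with |y| ≤ 4.
  x = -2: f_y(-2, y) = -3*y**2 + 2*y - 16; no integer root y with |y| ≤ 4.
  x = -1: f_y(-1, y) = -3*y**2 + 2*y - 9; no integer root y with |y| ≤ 4.
  x = 0: f_y(0, y) = -3*y**2 + 2*y - 4; no integer root y with |y| ≤ 4.
  x = 1: f_y(1, y) = -3*y**2 + 2*y - 1; no integer root y with |y| ≤ 4.
  x = 2: f_y(2, y) = -3*y**2 + 2*y; vanishes at y ∈ {0}. (2, 0): f_x = 0, f = 0 — SINGULAR.
  x = 3: f_y(3, y) = -3*y**2 + 2*y - 1; no integer root y with |y| ≤ 4.
  x = 4: f_y(4, y) = -3*y**2 + 2*y - 4; no integer root y with |y| ≤ 4.
Only singular point on the grid: (2, 0).
Classify: substitute x = 2 + u, y = 0 + v and expand: f = -u**2*v - u**2 - v**3 + v**2.
No constant or linear terms (consistent with a singular point). Quadratic part: -u**2 + v**2. Cubic part: -u**2*v - v**3.
The quadratic part v**2 - u**2 = (v − u)(v + u) splits into two distinct linear factors, so there are two distinct tangent lines y − 0 = ±(x − 2) — this is a node (ordinary double point).
Classification: node.


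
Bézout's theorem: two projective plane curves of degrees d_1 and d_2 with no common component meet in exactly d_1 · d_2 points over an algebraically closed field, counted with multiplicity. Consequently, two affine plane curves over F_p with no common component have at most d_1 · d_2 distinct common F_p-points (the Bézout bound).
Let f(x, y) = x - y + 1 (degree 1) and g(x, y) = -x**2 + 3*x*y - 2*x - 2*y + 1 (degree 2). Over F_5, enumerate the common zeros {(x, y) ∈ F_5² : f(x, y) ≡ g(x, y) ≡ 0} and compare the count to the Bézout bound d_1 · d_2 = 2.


Common zeros: {(1, 2), (2, 3)}; count = 2; Bézout bound = 2.

deg(f) = 1, deg(g) = 2, so Bézout bound = 2.
Scan x ∈ F_5. For each x, list the y ∈ F_5 with f(x, y) ≡ 0 and those with g(x, y) ≡ 0 (mod 5); the common zeros in that column are the intersection.
  x = 0: f ≡ 0 at y ∈ {1}; g ≡ 0 at y ∈ {3}; common: ∅.
  x = 1: f ≡ 0 at y ∈ {2}; g ≡ 0 at y ∈ {2}; common: {2}.
  x = 2: f ≡ 0 at y ∈ {3}; g ≡ 0 at y ∈ {3}; common: {3}.
  x = 3: f ≡ 0 at y ∈ {4}; g ≡ 0 at y ∈ {2}; common: ∅.
  x = 4: f ≡ 0 at y ∈ {0}; g ≡ 0 at y ∈ ∅; common: ∅.
Collecting: common zeros = {(1, 2), (2, 3)}, so the count is 2.
Comparison with the Bézout bound: 2 ≤ 2 = deg(f)·deg(g), as expected for curves with no common component (the bound is attained).


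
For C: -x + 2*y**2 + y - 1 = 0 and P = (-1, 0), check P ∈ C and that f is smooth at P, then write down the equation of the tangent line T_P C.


Tangent line at P: -x + y - 1 = 0.

Step 1: f(-1, 0) = 0, so P lies on C.
Step 2: partial derivatives
  f_x(x, y) = -1, f_y(x, y) = 4*y + 1.
  f_x(P) = -1, f_y(P) = 1 (gradient nonzero, so P is smooth).
Step 3: tangent line at P: -1·(x − -1) + 1·(y − 0) = 0.
Expanding: -x + y - 1 = 0.


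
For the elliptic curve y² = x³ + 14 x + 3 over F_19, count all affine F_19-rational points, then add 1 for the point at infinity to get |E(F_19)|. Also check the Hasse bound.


Affine points = {(2, 1), (2, 18), (4, 3), (4, 16), (7, 8), (7, 11), (8, 0), (11, 5), (11, 14), (13, 8), (13, 11), (14, 6), (14, 13), (15, 4), (15, 15), (17, 9), (17, 10), (18, 8), (18, 11)}; affine count = 19; |E(F_19)| = 20.

Discriminant check: Δ ∝ 4a³ + 27b² = 4·14³ + 27·3² = 4·2744 + 27·9 ≡ 9 (mod 19). Nonzero ⇒ E is nonsingular.
For each x ∈ F_19, compute rhs = x³ + 14·x + 3 mod 19, then count y ∈ F_19 with y² ≡ rhs.
  x = 0: rhs = 3, matching y values: none (0 points).
  x = 1: rhs = 18, matching y values: none (0 points).
  x = 2: rhs = 1, matching y values: 1, 18 (2 points).
  x = 3: rhs = 15, matching y values: none (0 points).
  x = 4: rhs = 9, matching y values: 3, 16 (2 points).
  x = 5: rhs = 8, matching y values: none (0 points).
  x = 6: rhs = 18, matching y values: none (0 points).
  x = 7: rhs = 7, matching y values: 8, 11 (2 points).
  x = 8: rhs = 0, matching y values: 0 (1 points).
  x = 9: rhs = 3, matching y values: none (0 points).
  x = 10: rhs = 3, matching y values: none (0 points).
  x = 11: rhs = 6, matching y values: 5, 14 (2 points).
  x = 12: rhs = 18, matching y values: none (0 points).
  x = 13: rhs = 7, matching y values: 8, 11 (2 points).
  x = 14: rhs = 17, matching y values: 6, 13 (2 points).
  x = 15: rhs = 16, matching y values: 4, 15 (2 points).
  x = 16: rhs = 10, matching y values: none (0 points).
  x = 17: rhs = 5, matching y values: 9, 10 (2 points).
  x = 18: rhs = 7, matching y values: 8, 11 (2 points).
Total affine count: 19.
Full point count |E(F_19)| = 19 + 1 = 20.
Hasse bound: |20 − (19+1)| = |0| = 0 ≤ 2√19 ≈ 8.7178 ✓.


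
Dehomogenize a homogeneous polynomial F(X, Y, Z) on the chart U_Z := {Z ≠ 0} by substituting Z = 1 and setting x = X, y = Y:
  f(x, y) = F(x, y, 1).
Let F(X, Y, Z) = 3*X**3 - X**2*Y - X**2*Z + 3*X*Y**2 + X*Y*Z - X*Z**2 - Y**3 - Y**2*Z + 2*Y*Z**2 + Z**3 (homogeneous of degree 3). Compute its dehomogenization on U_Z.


f(x, y) = 3*x**3 - x**2*y - x**2 + 3*x*y**2 + x*y - x - y**3 - y**2 + 2*y + 1

On U_Z we set Z = 1. Each monomial c·X^i·Y^j·Z^k in F becomes c·x^i·y^j·1^k = c·x^i·y^j.
Substituting Z = 1: F(X, Y, 1) = 3*x**3 - x**2*y - x**2 + 3*x*y**2 + x*y - x - y**3 - y**2 + 2*y + 1.
Note: deg(f) ≤ deg(F) = 3; strict inequality happens when F is divisible by Z (lost terms).


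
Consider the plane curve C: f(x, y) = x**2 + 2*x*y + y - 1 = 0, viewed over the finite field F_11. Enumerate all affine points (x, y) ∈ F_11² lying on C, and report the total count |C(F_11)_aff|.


Affine F_11-points: {(0, 1), (1, 0), (2, 6), (3, 2), (4, 2), (6, 10), (7, 10), (8, 6), (9, 1), (10, 0)}; count = 10.

For each of the 121 pairs (x, y) ∈ F_11², evaluate f(x, y) mod 11. Record the zeros.
  x = 0: [0↦10, 1↦0, 2↦1, 3↦2, 4↦3, 5↦4, 6↦5, 7↦6, 8↦7, 9↦8, 10↦9]  zeros at y ∈ {1}
  x = 1: [0↦0, 1↦3, 2↦6, 3↦9, 4↦1, 5↦4, 6↦7, 7↦10, 8↦2, 9↦5, 10↦8]  zeros at y ∈ {0}
  x = 2: [0↦3, 1↦8, 2↦2, 3↦7, 4↦1, 5↦6, 6↦0, 7↦5, 8↦10, 9↦4, 10↦9]  zeros at y ∈ {6}
  x = 3: [0↦8, 1↦4, 2↦0, 3↦7, 4↦3, 5↦10, 6↦6, 7↦2, 8↦9, 9↦5, 10↦1]  zeros at y ∈ {2}
  x = 4: [0↦4, 1↦2, 2↦0, 3↦9, 4↦7, 5↦5, 6↦3, 7↦1, 8↦10, 9↦8, 10↦6]  zeros at y ∈ {2}
  x = 5: [0↦2, 1↦2, 2↦2, 3↦2, 4↦2, 5↦2, 6↦2, 7↦2, 8↦2, 9↦2, 10↦2]  zeros at y ∈ ∅
  x = 6: [0↦2, 1↦4, 2↦6, 3↦8, 4↦10, 5↦1, 6↦3, 7↦5, 8↦7, 9↦9, 10↦0]  zeros at y ∈ {10}
  x = 7: [0↦4, 1↦8, 2↦1, 3↦5, 4↦9, 5↦2, 6↦6, 7↦10, 8↦3, 9↦7, 10↦0]  zeros at y ∈ {10}
  x = 8: [0↦8, 1↦3, 2↦9, 3↦4, 4↦10, 5↦5, 6↦0, 7↦6, 8↦1, 9↦7, 10↦2]  zeros at y ∈ {6}
  x = 9: [0↦3, 1↦0, 2↦8, 3↦5, 4↦2, 5↦10, 6↦7, 7↦4, 8↦1, 9↦9, 10↦6]  zeros at y ∈ {1}
  x = 10: [0↦0, 1↦10, 2↦9, 3↦8, 4↦7, 5↦6, 6↦5, 7↦4, 8↦3, 9↦2, 10↦1]  zeros at y ∈ {0}
Collecting zeros: affine points = {(0, 1), (1, 0), (2, 6), (3, 2), (4, 2), (6, 10), (7, 10), (8, 6), (9, 1), (10, 0)}.
Total count |C(F_11)_aff| = 10.


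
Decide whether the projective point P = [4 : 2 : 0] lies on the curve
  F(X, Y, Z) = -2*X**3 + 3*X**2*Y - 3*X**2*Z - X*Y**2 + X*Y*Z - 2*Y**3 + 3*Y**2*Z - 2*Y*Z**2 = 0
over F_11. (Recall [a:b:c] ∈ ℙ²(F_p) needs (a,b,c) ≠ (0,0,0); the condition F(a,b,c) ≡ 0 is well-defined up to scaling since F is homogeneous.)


F(4,2,0) ≡ 2 (mod 11); P is NOT on the curve.

Evaluate F(4, 2, 0) term-by-term (mod 11).
  -2*X**3 ↦ -2·64·1·1 = -128
  3*X**2*Y ↦ 3·16·2·1 = 96
  -3*X**2*Z ↦ -3·16·1·0 = 0
  -X*Y**2 ↦ -1·4·4·1 = -16
  X*Y*Z ↦ 1·4·2·0 = 0
  -2*Y**3 ↦ -2·1·8·1 = -16
  3*Y**2*Z ↦ 3·1·4·0 = 0
  -2*Y*Z**2 ↦ -2·1·2·0 = 0
Sum: F(4, 2, 0) = (-128) + (96) + (0) + (-16) + (0) + (-16) + (0) + (0) = -64.
Reducing mod 11: -64 ≡ 2 (mod 11).
Since F(a, b, c) ≡ 2 ≠ 0 (mod 11), P does NOT lie on the curve.


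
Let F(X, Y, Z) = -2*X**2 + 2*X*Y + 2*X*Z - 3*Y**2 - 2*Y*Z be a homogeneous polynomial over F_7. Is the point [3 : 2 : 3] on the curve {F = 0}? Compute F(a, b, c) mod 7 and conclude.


F(3,2,3) ≡ 2 (mod 7); P is NOT on the curve.

Evaluate F(3, 2, 3) term-by-term (mod 7).
  -2*X**2 ↦ -2·9·1·1 = -18
  2*X*Y ↦ 2·3·2·1 = 12
  2*X*Z ↦ 2·3·1·3 = 18
  -3*Y**2 ↦ -3·1·4·1 = -12
  -2*Y*Z ↦ -2·1·2·3 = -12
Sum: F(3, 2, 3) = (-18) + (12) + (18) + (-12) + (-12) = -12.
Reducing mod 7: -12 ≡ 2 (mod 7).
Since F(a, b, c) ≡ 2 ≠ 0 (mod 7), P does NOT lie on the curve.


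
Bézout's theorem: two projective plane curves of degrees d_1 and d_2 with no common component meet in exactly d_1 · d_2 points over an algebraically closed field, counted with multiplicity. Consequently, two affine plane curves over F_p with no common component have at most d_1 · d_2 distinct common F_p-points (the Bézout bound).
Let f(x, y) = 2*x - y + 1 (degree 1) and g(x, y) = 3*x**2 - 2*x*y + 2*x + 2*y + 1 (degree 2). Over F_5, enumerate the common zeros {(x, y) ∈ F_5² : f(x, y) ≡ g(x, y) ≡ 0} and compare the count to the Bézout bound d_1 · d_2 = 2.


Common zeros: ∅; count = 0; Bézout bound = 2.

deg(f) = 1, deg(g) = 2, so Bézout bound = 2.
Scan x ∈ F_5. For each x, list the y ∈ F_5 with f(x, y) ≡ 0 and those with g(x, y) ≡ 0 (mod 5); the common zeros in that column are the intersection.
  x = 0: f ≡ 0 at y ∈ {1}; g ≡ 0 at y ∈ {2}; common: ∅.
  x = 1: f ≡ 0 at y ∈ {3}; g ≡ 0 at y ∈ ∅; common: ∅.
  x = 2: f ≡ 0 at y ∈ {0}; g ≡ 0 at y ∈ {1}; common: ∅.
  x = 3: f ≡ 0 at y ∈ {2}; g ≡ 0 at y ∈ {1}; common: ∅.
  x = 4: f ≡ 0 at y ∈ {4}; g ≡ 0 at y ∈ {2}; common: ∅.
Collecting: common zeros = ∅, so the count is 0.
Comparison with the Bézout bound: 0 ≤ 2 = deg(f)·deg(g), as expected for curves with no common component (the affine F_5-count falls short of the bound because intersections may lie at infinity, over extension fields, or carry multiplicity).


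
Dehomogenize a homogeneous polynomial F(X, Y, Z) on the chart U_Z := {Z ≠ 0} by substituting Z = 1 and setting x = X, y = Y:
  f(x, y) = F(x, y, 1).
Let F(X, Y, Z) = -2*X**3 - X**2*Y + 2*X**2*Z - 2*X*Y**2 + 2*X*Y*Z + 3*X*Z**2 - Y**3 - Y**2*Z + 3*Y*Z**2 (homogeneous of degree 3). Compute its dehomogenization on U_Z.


f(x, y) = -2*x**3 - x**2*y + 2*x**2 - 2*x*y**2 + 2*x*y + 3*x - y**3 - y**2 + 3*y

On U_Z we set Z = 1. Each monomial c·X^i·Y^j·Z^k in F becomes c·x^i·y^j·1^k = c·x^i·y^j.
Substituting Z = 1: F(X, Y, 1) = -2*x**3 - x**2*y + 2*x**2 - 2*x*y**2 + 2*x*y + 3*x - y**3 - y**2 + 3*y.
Note: deg(f) ≤ deg(F) = 3; strict inequality happens when F is divisible by Z (lost terms).


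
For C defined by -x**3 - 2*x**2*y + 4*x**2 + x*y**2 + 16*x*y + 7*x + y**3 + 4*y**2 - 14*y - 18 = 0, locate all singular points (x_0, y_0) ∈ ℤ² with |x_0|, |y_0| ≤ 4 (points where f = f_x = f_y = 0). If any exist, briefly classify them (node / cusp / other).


Singular points: {(3, -2)}; classification: node.

Compute partial derivatives:
  f_x = -3*x**2 - 4*x*y + 8*x + y**2 + 16*y + 7.
  f_y = -2*x**2 + 2*x*y + 16*x + 3*y**2 + 8*y - 14.
Scan x_0 ∈ {−4, ..., 4}. For each x_0, f_y(x_0, y) is a polynomial in y; find its integer roots y ∈ {−4, ..., 4}, then test f_x and f at those candidates.
  x = -4: f_y(-4, y) = 3*y**2 - 110; no integer root y with |y| ≤ 4.
  x = -3: f_y(-3, y) = 3*y**2 + 2*y - 80; no integer root y with |y| ≤ 4.
  x = -2: f_y(-2, y) = 3*y**2 + 4*y - 54; no integer root y with |y| ≤ 4.
  x = -1: f_y(-1, y) = 3*y**2 + 6*y - 32; no integer root y with |y| ≤ 4.
  x = 0: f_y(0, y) = 3*y**2 + 8*y - 14; no integer root y with |y| ≤ 4.
  x = 1: f_y(1, y) = 3*y**2 + 10*y; vanishes at y ∈ {0}. (1, 0): f_x = 12 ≠ 0.
  x = 2: f_y(2, y) = 3*y**2 + 12*y + 10; no integer root y with |y| ≤ 4.
  x = 3: f_y(3, y) = 3*y**2 + 14*y + 16; vanishes at y ∈ {-2}. (3, -2): f_x = 0, f = 0 — SINGULAR.
  x = 4: f_y(4, y) = 3*y**2 + 16*y + 18; no integer root y with |y| ≤ 4.
Only singular point on the grid: (3, -2).
Classify: substitute x = 3 + u, y = -2 + v and expand: f = -u**3 - 2*u**2*v - u**2 + u*v**2 + v**3 + v**2.
No constant or linear terms (consistent with a singular point). Quadratic part: -u**2 + v**2. Cubic part: -u**3 - 2*u**2*v + u*v**2 + v**3.
The quadratic part v**2 - u**2 = (v − u)(v + u) splits into two distinct linear factors, so there are two distinct tangent lines y − -2 = ±(x − 3) — this is a node (ordinary double point).
Classification: node.


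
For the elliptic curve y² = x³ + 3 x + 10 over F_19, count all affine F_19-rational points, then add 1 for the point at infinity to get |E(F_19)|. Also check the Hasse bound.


Affine points = {(2, 9), (2, 10), (5, 6), (5, 13), (6, 4), (6, 15), (9, 5), (9, 14), (11, 5), (11, 14), (12, 8), (12, 11), (13, 2), (13, 17), (18, 5), (18, 14)}; affine count = 16; |E(F_19)| = 17.

Discriminant check: Δ ∝ 4a³ + 27b² = 4·3³ + 27·10² = 4·27 + 27·100 ≡ 15 (mod 19). Nonzero ⇒ E is nonsingular.
For each x ∈ F_19, compute rhs = x³ + 3·x + 10 mod 19, then count y ∈ F_19 with y² ≡ rhs.
  x = 0: rhs = 10, matching y values: none (0 points).
  x = 1: rhs = 14, matching y values: none (0 points).
  x = 2: rhs = 5, matching y values: 9, 10 (2 points).
  x = 3: rhs = 8, matching y values: none (0 points).
  x = 4: rhs = 10, matching y values: none (0 points).
  x = 5: rhs = 17, matching y values: 6, 13 (2 points).
  x = 6: rhs = 16, matching y values: 4, 15 (2 points).
  x = 7: rhs = 13, matching y values: none (0 points).
  x = 8: rhs = 14, matching y values: none (0 points).
  x = 9: rhs = 6, matching y values: 5, 14 (2 points).
  x = 10: rhs = 14, matching y values: none (0 points).
  x = 11: rhs = 6, matching y values: 5, 14 (2 points).
  x = 12: rhs = 7, matching y values: 8, 11 (2 points).
  x = 13: rhs = 4, matching y values: 2, 17 (2 points).
  x = 14: rhs = 3, matching y values: none (0 points).
  x = 15: rhs = 10, matching y values: none (0 points).
  x = 16: rhs = 12, matching y values: none (0 points).
  x = 17: rhs = 15, matching y values: none (0 points).
  x = 18: rhs = 6, matching y values: 5, 14 (2 points).
Total affine count: 16.
Full point count |E(F_19)| = 16 + 1 = 17.
Hasse bound: |17 − (19+1)| = |-3| = 3 ≤ 2√19 ≈ 8.7178 ✓.


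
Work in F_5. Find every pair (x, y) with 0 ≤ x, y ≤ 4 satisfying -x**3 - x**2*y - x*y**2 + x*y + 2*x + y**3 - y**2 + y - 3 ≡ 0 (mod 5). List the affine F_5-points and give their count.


Affine F_5-points: {(1, 2), (1, 3), (2, 1), (2, 3), (2, 4), (4, 3)}; count = 6.

For each of the 25 pairs (x, y) ∈ F_5², evaluate f(x, y) mod 5. Record the zeros.
  x = 0: [0↦2, 1↦3, 2↦3, 3↦3, 4↦4]  zeros at y ∈ ∅
  x = 1: [0↦3, 1↦3, 2↦0, 3↦0, 4↦4]  zeros at y ∈ {2, 3}
  x = 2: [0↦3, 1↦0, 2↦2, 3↦0, 4↦0]  zeros at y ∈ {1, 3, 4}
  x = 3: [0↦1, 1↦3, 2↦3, 3↦2, 4↦1]  zeros at y ∈ ∅
  x = 4: [0↦1, 1↦1, 2↦2, 3↦0, 4↦1]  zeros at y ∈ {3}
Collecting zeros: affine points = {(1, 2), (1, 3), (2, 1), (2, 3), (2, 4), (4, 3)}.
Total count |C(F_5)_aff| = 6.


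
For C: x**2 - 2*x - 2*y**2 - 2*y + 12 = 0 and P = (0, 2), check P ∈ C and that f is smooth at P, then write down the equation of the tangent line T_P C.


Tangent line at P: -2*x - 10*y + 20 = 0.

Step 1: f(0, 2) = 0, so P lies on C.
Step 2: partial derivatives
  f_x(x, y) = 2*x - 2, f_y(x, y) = -4*y - 2.
  f_x(P) = -2, f_y(P) = -10 (gradient nonzero, so P is smooth).
Step 3: tangent line at P: -2·(x − 0) + -10·(y − 2) = 0.
Expanding: -2*x - 10*y + 20 = 0.


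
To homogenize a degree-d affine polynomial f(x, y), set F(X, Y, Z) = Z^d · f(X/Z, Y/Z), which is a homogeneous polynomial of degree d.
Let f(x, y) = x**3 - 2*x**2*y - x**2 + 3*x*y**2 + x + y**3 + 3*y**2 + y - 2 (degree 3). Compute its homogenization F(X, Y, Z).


F(X, Y, Z) = X**3 - 2*X**2*Y - X**2*Z + 3*X*Y**2 + X*Z**2 + Y**3 + 3*Y**2*Z + Y*Z**2 - 2*Z**3

deg(f) = 3.
Substitute x = X/Z, y = Y/Z into f, then multiply by Z^3.
  monomial 1·x^3·y^0 ↦ 1·X^3·Y^0·Z^0.
  monomial -2·x^2·y^1 ↦ -2·X^2·Y^1·Z^0.
  monomial -1·x^2·y^0 ↦ -1·X^2·Y^0·Z^1.
  monomial 3·x^1·y^2 ↦ 3·X^1·Y^2·Z^0.
  monomial 1·x^1·y^0 ↦ 1·X^1·Y^0·Z^2.
  monomial 1·x^0·y^3 ↦ 1·X^0·Y^3·Z^0.
  monomial 3·x^0·y^2 ↦ 3·X^0·Y^2·Z^1.
  monomial 1·x^0·y^1 ↦ 1·X^0·Y^1·Z^2.
  monomial -2·x^0·y^0 ↦ -2·X^0·Y^0·Z^3.
Collecting: F(X, Y, Z) = X**3 - 2*X**2*Y - X**2*Z + 3*X*Y**2 + X*Z**2 + Y**3 + 3*Y**2*Z + Y*Z**2 - 2*Z**3.


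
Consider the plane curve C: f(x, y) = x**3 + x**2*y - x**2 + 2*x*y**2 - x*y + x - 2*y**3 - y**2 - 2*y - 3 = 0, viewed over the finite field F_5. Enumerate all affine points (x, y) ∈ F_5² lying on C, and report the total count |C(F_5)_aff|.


Affine F_5-points: {(0, 4), (1, 1), (3, 1), (3, 2)}; count = 4.

For each of the 25 pairs (x, y) ∈ F_5², evaluate f(x, y) mod 5. Record the zeros.
  x = 0: [0↦2, 1↦2, 2↦3, 3↦3, 4↦0]  zeros at y ∈ {4}
  x = 1: [0↦3, 1↦0, 2↦2, 3↦2, 4↦3]  zeros at y ∈ {1}
  x = 2: [0↦3, 1↦4, 2↦4, 3↦1, 4↦3]  zeros at y ∈ ∅
  x = 3: [0↦3, 1↦0, 2↦0, 3↦1, 4↦1]  zeros at y ∈ {1, 2}
  x = 4: [0↦4, 1↦4, 2↦1, 3↦3, 4↦3]  zeros at y ∈ ∅
Collecting zeros: affine points = {(0, 4), (1, 1), (3, 1), (3, 2)}.
Total count |C(F_5)_aff| = 4.
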